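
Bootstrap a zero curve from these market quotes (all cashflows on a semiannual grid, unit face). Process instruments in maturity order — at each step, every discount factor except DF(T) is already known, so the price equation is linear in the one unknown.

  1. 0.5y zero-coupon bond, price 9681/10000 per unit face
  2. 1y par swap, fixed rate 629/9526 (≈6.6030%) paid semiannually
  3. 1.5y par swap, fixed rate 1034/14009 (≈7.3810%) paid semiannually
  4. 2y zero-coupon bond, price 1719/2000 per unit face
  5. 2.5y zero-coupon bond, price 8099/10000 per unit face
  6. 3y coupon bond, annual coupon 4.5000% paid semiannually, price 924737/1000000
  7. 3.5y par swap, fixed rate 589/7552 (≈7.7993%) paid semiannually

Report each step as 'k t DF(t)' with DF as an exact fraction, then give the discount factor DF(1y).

step 1 [0.5y] zero: DF = P = 9681/10000 ≈ 0.968100
step 2 [1y] swap r/2=629/19052: DF=(1 − 629/19052·(0.968100))/(1+629/19052) = 9371/10000 ≈ 0.937100
step 3 [1.5y] swap r/2=517/14009: DF=(1 − 517/14009·(0.968100+0.937100))/(1+517/14009) = 4483/5000 ≈ 0.896600
step 4 [2y] zero: DF = P = 1719/2000 ≈ 0.859500
step 5 [2.5y] zero: DF = P = 8099/10000 ≈ 0.809900
step 6 [3y] bond c/2=9/400: DF=(924737/1000000 − 9/400·(0.968100+0.937100+0.896600+0.859500+0.809900))/(1+9/400) = 403/500 ≈ 0.806000
step 7 [3.5y] swap r/2=589/15104: DF=(1 − 589/15104·(0.968100+0.937100+0.896600+0.859500+0.809900+0.806000))/(1+589/15104) = 1911/2500 ≈ 0.764400

1 1/2 9681/10000
2 1 9371/10000
3 3/2 4483/5000
4 2 1719/2000
5 5/2 8099/10000
6 3 403/500
7 7/2 1911/2500
DF(1y) = 9371/10000 ≈ 0.937100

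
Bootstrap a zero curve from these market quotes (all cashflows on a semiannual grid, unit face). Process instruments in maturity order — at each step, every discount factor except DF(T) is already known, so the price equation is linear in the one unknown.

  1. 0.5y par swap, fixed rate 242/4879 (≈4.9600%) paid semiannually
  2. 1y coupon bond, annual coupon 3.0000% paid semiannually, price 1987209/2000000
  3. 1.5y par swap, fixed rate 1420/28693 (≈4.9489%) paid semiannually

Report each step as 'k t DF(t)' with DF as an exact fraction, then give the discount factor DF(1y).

1 1/2 4879/5000
2 1 1929/2000
3 3/2 929/1000
DF(1y) = 1929/2000 ≈ 0.964500

step 1 [0.5y] swap r/2=121/4879: DF=(1 − 121/4879·(0))/(1+121/4879) = 4879/5000 ≈ 0.975800
step 2 [1y] bond c/2=3/200: DF=(1987209/2000000 − 3/200·(0.975800))/(1+3/200) = 1929/2000 ≈ 0.964500
step 3 [1.5y] swap r/2=710/28693: DF=(1 − 710/28693·(0.975800+0.964500))/(1+710/28693) = 929/1000 ≈ 0.929000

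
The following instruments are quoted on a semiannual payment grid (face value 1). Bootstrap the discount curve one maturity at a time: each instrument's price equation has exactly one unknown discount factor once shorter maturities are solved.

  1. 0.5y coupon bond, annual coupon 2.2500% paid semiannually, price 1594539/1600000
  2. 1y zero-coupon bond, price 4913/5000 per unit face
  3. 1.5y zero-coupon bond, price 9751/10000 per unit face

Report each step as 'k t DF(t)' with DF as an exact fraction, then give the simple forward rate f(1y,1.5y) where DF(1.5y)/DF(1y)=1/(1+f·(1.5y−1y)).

step 1 [0.5y] bond c/2=9/800: DF=(1594539/1600000 − 9/800·(0))/(1+9/800) = 1971/2000 ≈ 0.985500
step 2 [1y] zero: DF = P = 4913/5000 ≈ 0.982600
step 3 [1.5y] zero: DF = P = 9751/10000 ≈ 0.975100

1 1/2 1971/2000
2 1 4913/5000
3 3/2 9751/10000
f(1y,1.5y) = ((4913/5000)/(9751/10000) − 1)/(1/2) = 150/9751 ≈ 1.5383%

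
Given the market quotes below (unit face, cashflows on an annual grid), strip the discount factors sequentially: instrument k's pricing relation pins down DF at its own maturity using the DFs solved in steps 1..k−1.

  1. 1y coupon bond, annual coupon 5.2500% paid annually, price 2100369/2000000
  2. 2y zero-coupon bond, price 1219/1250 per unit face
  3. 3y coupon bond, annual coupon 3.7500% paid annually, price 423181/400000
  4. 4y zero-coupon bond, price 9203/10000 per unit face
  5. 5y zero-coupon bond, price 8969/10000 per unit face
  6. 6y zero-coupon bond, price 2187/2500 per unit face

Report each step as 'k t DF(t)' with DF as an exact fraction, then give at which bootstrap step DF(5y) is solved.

1 1 4989/5000
2 2 1219/1250
3 3 2371/2500
4 4 9203/10000
5 5 8969/10000
6 6 2187/2500
DF(5y) is solved at step 5

step 1 [1y] bond c/1=21/400: DF=(2100369/2000000 − 21/400·(0))/(1+21/400) = 4989/5000 ≈ 0.997800
step 2 [2y] zero: DF = P = 1219/1250 ≈ 0.975200
step 3 [3y] bond c/1=3/80: DF=(423181/400000 − 3/80·(0.997800+0.975200))/(1+3/80) = 2371/2500 ≈ 0.948400
step 4 [4y] zero: DF = P = 9203/10000 ≈ 0.920300
step 5 [5y] zero: DF = P = 8969/10000 ≈ 0.896900
step 6 [6y] zero: DF = P = 2187/2500 ≈ 0.874800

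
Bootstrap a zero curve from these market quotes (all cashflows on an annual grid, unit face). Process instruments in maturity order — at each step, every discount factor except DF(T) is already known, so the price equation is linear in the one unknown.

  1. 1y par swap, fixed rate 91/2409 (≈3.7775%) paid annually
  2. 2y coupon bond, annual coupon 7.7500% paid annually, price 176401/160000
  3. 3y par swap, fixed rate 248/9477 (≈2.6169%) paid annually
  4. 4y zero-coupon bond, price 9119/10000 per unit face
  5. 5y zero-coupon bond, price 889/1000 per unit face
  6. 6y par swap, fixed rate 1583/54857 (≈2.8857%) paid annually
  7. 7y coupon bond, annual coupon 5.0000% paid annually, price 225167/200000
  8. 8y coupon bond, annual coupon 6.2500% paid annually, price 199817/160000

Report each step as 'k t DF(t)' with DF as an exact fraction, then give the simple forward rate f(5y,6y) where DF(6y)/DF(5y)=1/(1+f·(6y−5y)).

1 1 2409/2500
2 2 9539/10000
3 3 1157/1250
4 4 9119/10000
5 5 889/1000
6 6 8417/10000
7 7 811/1000
8 8 161/200
f(5y,6y) = ((889/1000)/(8417/10000) − 1)/(1) = 473/8417 ≈ 5.6196%

step 1 [1y] swap r/1=91/2409: DF=(1 − 91/2409·(0))/(1+91/2409) = 2409/2500 ≈ 0.963600
step 2 [2y] bond c/1=31/400: DF=(176401/160000 − 31/400·(0.963600))/(1+31/400) = 9539/10000 ≈ 0.953900
step 3 [3y] swap r/1=248/9477: DF=(1 − 248/9477·(0.963600+0.953900))/(1+248/9477) = 1157/1250 ≈ 0.925600
step 4 [4y] zero: DF = P = 9119/10000 ≈ 0.911900
step 5 [5y] zero: DF = P = 889/1000 ≈ 0.889000
step 6 [6y] swap r/1=1583/54857: DF=(1 − 1583/54857·(0.963600+0.953900+0.925600+0.911900+0.889000))/(1+1583/54857) = 8417/10000 ≈ 0.841700
step 7 [7y] bond c/1=1/20: DF=(225167/200000 − 1/20·(0.963600+0.953900+0.925600+0.911900+0.889000+0.841700))/(1+1/20) = 811/1000 ≈ 0.811000
step 8 [8y] bond c/1=1/16: DF=(199817/160000 − 1/16·(0.963600+0.953900+0.925600+0.911900+0.889000+0.841700+0.811000))/(1+1/16) = 161/200 ≈ 0.805000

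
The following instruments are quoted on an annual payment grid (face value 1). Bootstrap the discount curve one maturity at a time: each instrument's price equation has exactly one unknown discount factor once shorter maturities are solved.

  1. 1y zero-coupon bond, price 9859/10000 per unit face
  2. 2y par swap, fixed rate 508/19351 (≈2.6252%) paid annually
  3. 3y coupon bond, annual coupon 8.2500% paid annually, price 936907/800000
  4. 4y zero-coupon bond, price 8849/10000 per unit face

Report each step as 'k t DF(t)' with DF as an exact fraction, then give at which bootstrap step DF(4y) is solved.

step 1 [1y] zero: DF = P = 9859/10000 ≈ 0.985900
step 2 [2y] swap r/1=508/19351: DF=(1 − 508/19351·(0.985900))/(1+508/19351) = 2373/2500 ≈ 0.949200
step 3 [3y] bond c/1=33/400: DF=(936907/800000 − 33/400·(0.985900+0.949200))/(1+33/400) = 584/625 ≈ 0.934400
step 4 [4y] zero: DF = P = 8849/10000 ≈ 0.884900

1 1 9859/10000
2 2 2373/2500
3 3 584/625
4 4 8849/10000
DF(4y) is solved at step 4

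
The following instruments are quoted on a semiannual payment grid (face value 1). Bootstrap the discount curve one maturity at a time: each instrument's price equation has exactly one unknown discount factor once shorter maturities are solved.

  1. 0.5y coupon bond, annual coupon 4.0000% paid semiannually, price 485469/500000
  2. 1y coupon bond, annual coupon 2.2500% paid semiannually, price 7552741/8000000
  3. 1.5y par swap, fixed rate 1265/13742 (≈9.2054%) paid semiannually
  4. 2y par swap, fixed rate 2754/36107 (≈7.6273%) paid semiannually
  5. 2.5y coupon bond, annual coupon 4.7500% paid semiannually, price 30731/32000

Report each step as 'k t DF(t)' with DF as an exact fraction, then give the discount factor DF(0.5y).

1 1/2 9519/10000
2 1 923/1000
3 3/2 1747/2000
4 2 8623/10000
5 5/2 8543/10000
DF(0.5y) = 9519/10000 ≈ 0.951900

step 1 [0.5y] bond c/2=1/50: DF=(485469/500000 − 1/50·(0))/(1+1/50) = 9519/10000 ≈ 0.951900
step 2 [1y] bond c/2=9/800: DF=(7552741/8000000 − 9/800·(0.951900))/(1+9/800) = 923/1000 ≈ 0.923000
step 3 [1.5y] swap r/2=1265/27484: DF=(1 − 1265/27484·(0.951900+0.923000))/(1+1265/27484) = 1747/2000 ≈ 0.873500
step 4 [2y] swap r/2=1377/36107: DF=(1 − 1377/36107·(0.951900+0.923000+0.873500))/(1+1377/36107) = 8623/10000 ≈ 0.862300
step 5 [2.5y] bond c/2=19/800: DF=(30731/32000 − 19/800·(0.951900+0.923000+0.873500+0.862300))/(1+19/800) = 8543/10000 ≈ 0.854300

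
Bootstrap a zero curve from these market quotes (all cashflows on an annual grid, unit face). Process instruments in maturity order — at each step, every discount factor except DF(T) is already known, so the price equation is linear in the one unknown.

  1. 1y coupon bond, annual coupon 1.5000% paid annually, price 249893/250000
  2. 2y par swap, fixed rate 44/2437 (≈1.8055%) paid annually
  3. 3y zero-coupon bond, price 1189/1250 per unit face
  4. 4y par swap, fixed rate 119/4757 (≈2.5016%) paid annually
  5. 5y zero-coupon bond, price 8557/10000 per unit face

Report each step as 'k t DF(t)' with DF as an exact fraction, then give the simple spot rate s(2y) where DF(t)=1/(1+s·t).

step 1 [1y] bond c/1=3/200: DF=(249893/250000 − 3/200·(0))/(1+3/200) = 1231/1250 ≈ 0.984800
step 2 [2y] swap r/1=44/2437: DF=(1 − 44/2437·(0.984800))/(1+44/2437) = 603/625 ≈ 0.964800
step 3 [3y] zero: DF = P = 1189/1250 ≈ 0.951200
step 4 [4y] swap r/1=119/4757: DF=(1 − 119/4757·(0.984800+0.964800+0.951200))/(1+119/4757) = 1131/1250 ≈ 0.904800
step 5 [5y] zero: DF = P = 8557/10000 ≈ 0.855700

1 1 1231/1250
2 2 603/625
3 3 1189/1250
4 4 1131/1250
5 5 8557/10000
s(2y) = (1/(603/625) − 1)/(2) = 11/603 ≈ 1.8242%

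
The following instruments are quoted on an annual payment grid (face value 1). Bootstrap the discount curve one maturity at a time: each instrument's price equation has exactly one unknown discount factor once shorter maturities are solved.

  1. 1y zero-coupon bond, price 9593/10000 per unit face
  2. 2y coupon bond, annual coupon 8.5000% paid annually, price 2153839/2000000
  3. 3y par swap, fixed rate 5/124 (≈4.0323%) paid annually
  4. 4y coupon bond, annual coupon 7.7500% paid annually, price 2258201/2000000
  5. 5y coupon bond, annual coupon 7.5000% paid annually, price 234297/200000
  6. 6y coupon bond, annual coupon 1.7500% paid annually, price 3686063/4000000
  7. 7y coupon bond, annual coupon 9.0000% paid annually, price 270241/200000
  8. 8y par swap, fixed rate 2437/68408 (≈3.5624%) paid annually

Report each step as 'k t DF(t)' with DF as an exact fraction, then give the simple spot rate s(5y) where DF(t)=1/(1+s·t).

1 1 9593/10000
2 2 4587/5000
3 3 1777/2000
4 4 849/1000
5 5 1047/1250
6 6 8291/10000
7 7 2009/2500
8 8 7563/10000
s(5y) = (1/(1047/1250) − 1)/(5) = 203/5235 ≈ 3.8777%

step 1 [1y] zero: DF = P = 9593/10000 ≈ 0.959300
step 2 [2y] bond c/1=17/200: DF=(2153839/2000000 − 17/200·(0.959300))/(1+17/200) = 4587/5000 ≈ 0.917400
step 3 [3y] swap r/1=5/124: DF=(1 − 5/124·(0.959300+0.917400))/(1+5/124) = 1777/2000 ≈ 0.888500
step 4 [4y] bond c/1=31/400: DF=(2258201/2000000 − 31/400·(0.959300+0.917400+0.888500))/(1+31/400) = 849/1000 ≈ 0.849000
step 5 [5y] bond c/1=3/40: DF=(234297/200000 − 3/40·(0.959300+0.917400+0.888500+0.849000))/(1+3/40) = 1047/1250 ≈ 0.837600
step 6 [6y] bond c/1=7/400: DF=(3686063/4000000 − 7/400·(0.959300+0.917400+0.888500+0.849000+0.837600))/(1+7/400) = 8291/10000 ≈ 0.829100
step 7 [7y] bond c/1=9/100: DF=(270241/200000 − 9/100·(0.959300+0.917400+0.888500+0.849000+0.837600+0.829100))/(1+9/100) = 2009/2500 ≈ 0.803600
step 8 [8y] swap r/1=2437/68408: DF=(1 − 2437/68408·(0.959300+0.917400+0.888500+0.849000+0.837600+0.829100+0.803600))/(1+2437/68408) = 7563/10000 ≈ 0.756300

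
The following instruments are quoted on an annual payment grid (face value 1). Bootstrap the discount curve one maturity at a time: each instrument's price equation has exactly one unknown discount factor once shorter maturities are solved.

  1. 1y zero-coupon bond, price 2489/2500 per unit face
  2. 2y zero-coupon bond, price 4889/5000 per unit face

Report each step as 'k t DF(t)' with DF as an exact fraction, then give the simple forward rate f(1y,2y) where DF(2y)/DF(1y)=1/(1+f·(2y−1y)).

1 1 2489/2500
2 2 4889/5000
f(1y,2y) = ((2489/2500)/(4889/5000) − 1)/(1) = 89/4889 ≈ 1.8204%

step 1 [1y] zero: DF = P = 2489/2500 ≈ 0.995600
step 2 [2y] zero: DF = P = 4889/5000 ≈ 0.977800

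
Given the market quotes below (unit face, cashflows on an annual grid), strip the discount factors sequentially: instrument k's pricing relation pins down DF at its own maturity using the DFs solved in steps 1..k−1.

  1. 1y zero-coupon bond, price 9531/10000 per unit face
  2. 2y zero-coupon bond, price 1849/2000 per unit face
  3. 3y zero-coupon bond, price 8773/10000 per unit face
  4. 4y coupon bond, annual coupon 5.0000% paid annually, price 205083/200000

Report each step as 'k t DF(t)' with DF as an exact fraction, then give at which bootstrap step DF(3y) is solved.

step 1 [1y] zero: DF = P = 9531/10000 ≈ 0.953100
step 2 [2y] zero: DF = P = 1849/2000 ≈ 0.924500
step 3 [3y] zero: DF = P = 8773/10000 ≈ 0.877300
step 4 [4y] bond c/1=1/20: DF=(205083/200000 − 1/20·(0.953100+0.924500+0.877300))/(1+1/20) = 4227/5000 ≈ 0.845400

1 1 9531/10000
2 2 1849/2000
3 3 8773/10000
4 4 4227/5000
DF(3y) is solved at step 3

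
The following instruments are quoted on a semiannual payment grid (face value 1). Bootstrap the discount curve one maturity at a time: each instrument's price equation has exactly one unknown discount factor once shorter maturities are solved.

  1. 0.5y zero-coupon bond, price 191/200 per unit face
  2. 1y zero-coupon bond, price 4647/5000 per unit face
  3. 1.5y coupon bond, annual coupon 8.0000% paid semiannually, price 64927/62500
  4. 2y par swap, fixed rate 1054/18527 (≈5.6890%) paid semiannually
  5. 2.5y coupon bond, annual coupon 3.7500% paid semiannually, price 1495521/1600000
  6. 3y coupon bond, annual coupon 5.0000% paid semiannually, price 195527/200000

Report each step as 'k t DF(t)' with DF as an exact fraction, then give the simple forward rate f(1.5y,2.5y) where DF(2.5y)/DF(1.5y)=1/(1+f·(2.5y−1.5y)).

1 1/2 191/200
2 1 4647/5000
3 3/2 579/625
4 2 4473/5000
5 5/2 8493/10000
6 3 8427/10000
f(1.5y,2.5y) = ((579/625)/(8493/10000) − 1)/(1) = 257/2831 ≈ 9.0781%

step 1 [0.5y] zero: DF = P = 191/200 ≈ 0.955000
step 2 [1y] zero: DF = P = 4647/5000 ≈ 0.929400
step 3 [1.5y] bond c/2=1/25: DF=(64927/62500 − 1/25·(0.955000+0.929400))/(1+1/25) = 579/625 ≈ 0.926400
step 4 [2y] swap r/2=527/18527: DF=(1 − 527/18527·(0.955000+0.929400+0.926400))/(1+527/18527) = 4473/5000 ≈ 0.894600
step 5 [2.5y] bond c/2=3/160: DF=(1495521/1600000 − 3/160·(0.955000+0.929400+0.926400+0.894600))/(1+3/160) = 8493/10000 ≈ 0.849300
step 6 [3y] bond c/2=1/40: DF=(195527/200000 − 1/40·(0.955000+0.929400+0.926400+0.894600+0.849300))/(1+1/40) = 8427/10000 ≈ 0.842700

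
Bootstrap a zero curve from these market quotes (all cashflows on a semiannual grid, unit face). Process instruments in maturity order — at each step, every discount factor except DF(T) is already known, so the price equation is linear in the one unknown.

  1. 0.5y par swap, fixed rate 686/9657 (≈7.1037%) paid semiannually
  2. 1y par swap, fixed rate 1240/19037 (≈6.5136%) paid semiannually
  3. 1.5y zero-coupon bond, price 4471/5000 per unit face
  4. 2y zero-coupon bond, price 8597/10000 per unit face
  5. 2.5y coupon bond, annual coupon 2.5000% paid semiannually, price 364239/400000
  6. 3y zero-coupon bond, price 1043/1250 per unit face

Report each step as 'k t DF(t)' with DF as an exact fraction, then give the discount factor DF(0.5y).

1 1/2 9657/10000
2 1 469/500
3 3/2 4471/5000
4 2 8597/10000
5 5/2 4271/5000
6 3 1043/1250
DF(0.5y) = 9657/10000 ≈ 0.965700

step 1 [0.5y] swap r/2=343/9657: DF=(1 − 343/9657·(0))/(1+343/9657) = 9657/10000 ≈ 0.965700
step 2 [1y] swap r/2=620/19037: DF=(1 − 620/19037·(0.965700))/(1+620/19037) = 469/500 ≈ 0.938000
step 3 [1.5y] zero: DF = P = 4471/5000 ≈ 0.894200
step 4 [2y] zero: DF = P = 8597/10000 ≈ 0.859700
step 5 [2.5y] bond c/2=1/80: DF=(364239/400000 − 1/80·(0.965700+0.938000+0.894200+0.859700))/(1+1/80) = 4271/5000 ≈ 0.854200
step 6 [3y] zero: DF = P = 1043/1250 ≈ 0.834400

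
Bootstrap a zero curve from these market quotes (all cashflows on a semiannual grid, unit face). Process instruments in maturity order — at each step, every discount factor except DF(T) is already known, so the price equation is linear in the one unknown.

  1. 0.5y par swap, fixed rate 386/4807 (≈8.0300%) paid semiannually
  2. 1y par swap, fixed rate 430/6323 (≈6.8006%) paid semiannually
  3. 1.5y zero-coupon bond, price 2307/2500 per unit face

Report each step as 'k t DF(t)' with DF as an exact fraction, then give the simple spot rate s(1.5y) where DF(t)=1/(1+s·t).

1 1/2 4807/5000
2 1 1871/2000
3 3/2 2307/2500
s(1.5y) = (1/(2307/2500) − 1)/(3/2) = 386/6921 ≈ 5.5772%

step 1 [0.5y] swap r/2=193/4807: DF=(1 − 193/4807·(0))/(1+193/4807) = 4807/5000 ≈ 0.961400
step 2 [1y] swap r/2=215/6323: DF=(1 − 215/6323·(0.961400))/(1+215/6323) = 1871/2000 ≈ 0.935500
step 3 [1.5y] zero: DF = P = 2307/2500 ≈ 0.922800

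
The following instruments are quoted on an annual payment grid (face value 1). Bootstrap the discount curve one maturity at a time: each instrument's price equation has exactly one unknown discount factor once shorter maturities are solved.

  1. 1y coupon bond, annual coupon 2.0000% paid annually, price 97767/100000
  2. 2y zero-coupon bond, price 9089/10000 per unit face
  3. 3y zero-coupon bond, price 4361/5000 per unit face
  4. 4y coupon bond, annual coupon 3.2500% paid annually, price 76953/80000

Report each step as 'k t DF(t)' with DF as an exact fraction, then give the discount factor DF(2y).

step 1 [1y] bond c/1=1/50: DF=(97767/100000 − 1/50·(0))/(1+1/50) = 1917/2000 ≈ 0.958500
step 2 [2y] zero: DF = P = 9089/10000 ≈ 0.908900
step 3 [3y] zero: DF = P = 4361/5000 ≈ 0.872200
step 4 [4y] bond c/1=13/400: DF=(76953/80000 − 13/400·(0.958500+0.908900+0.872200))/(1+13/400) = 4227/5000 ≈ 0.845400

1 1 1917/2000
2 2 9089/10000
3 3 4361/5000
4 4 4227/5000
DF(2y) = 9089/10000 ≈ 0.908900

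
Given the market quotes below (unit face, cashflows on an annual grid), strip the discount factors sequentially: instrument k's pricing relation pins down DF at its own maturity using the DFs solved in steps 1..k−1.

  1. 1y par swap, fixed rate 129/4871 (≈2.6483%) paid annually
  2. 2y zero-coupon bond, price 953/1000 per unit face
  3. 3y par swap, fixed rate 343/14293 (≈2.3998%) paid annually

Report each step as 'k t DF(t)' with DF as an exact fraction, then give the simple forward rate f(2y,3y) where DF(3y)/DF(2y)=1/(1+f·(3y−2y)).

step 1 [1y] swap r/1=129/4871: DF=(1 − 129/4871·(0))/(1+129/4871) = 4871/5000 ≈ 0.974200
step 2 [2y] zero: DF = P = 953/1000 ≈ 0.953000
step 3 [3y] swap r/1=343/14293: DF=(1 − 343/14293·(0.974200+0.953000))/(1+343/14293) = 4657/5000 ≈ 0.931400

1 1 4871/5000
2 2 953/1000
3 3 4657/5000
f(2y,3y) = ((953/1000)/(4657/5000) − 1)/(1) = 108/4657 ≈ 2.3191%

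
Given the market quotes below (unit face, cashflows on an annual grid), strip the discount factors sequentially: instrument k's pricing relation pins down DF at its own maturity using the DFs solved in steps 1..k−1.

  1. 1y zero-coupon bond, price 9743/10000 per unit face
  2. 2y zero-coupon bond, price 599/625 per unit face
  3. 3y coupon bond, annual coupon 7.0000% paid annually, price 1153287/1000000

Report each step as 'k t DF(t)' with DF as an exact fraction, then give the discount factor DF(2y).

step 1 [1y] zero: DF = P = 9743/10000 ≈ 0.974300
step 2 [2y] zero: DF = P = 599/625 ≈ 0.958400
step 3 [3y] bond c/1=7/100: DF=(1153287/1000000 − 7/100·(0.974300+0.958400))/(1+7/100) = 4757/5000 ≈ 0.951400

1 1 9743/10000
2 2 599/625
3 3 4757/5000
DF(2y) = 599/625 ≈ 0.958400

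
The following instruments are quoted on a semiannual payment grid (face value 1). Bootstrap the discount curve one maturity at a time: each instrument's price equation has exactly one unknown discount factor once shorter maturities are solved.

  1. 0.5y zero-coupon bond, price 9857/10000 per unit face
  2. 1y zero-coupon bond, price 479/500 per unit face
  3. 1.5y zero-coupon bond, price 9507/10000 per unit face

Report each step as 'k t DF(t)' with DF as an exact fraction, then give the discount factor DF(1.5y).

step 1 [0.5y] zero: DF = P = 9857/10000 ≈ 0.985700
step 2 [1y] zero: DF = P = 479/500 ≈ 0.958000
step 3 [1.5y] zero: DF = P = 9507/10000 ≈ 0.950700

1 1/2 9857/10000
2 1 479/500
3 3/2 9507/10000
DF(1.5y) = 9507/10000 ≈ 0.950700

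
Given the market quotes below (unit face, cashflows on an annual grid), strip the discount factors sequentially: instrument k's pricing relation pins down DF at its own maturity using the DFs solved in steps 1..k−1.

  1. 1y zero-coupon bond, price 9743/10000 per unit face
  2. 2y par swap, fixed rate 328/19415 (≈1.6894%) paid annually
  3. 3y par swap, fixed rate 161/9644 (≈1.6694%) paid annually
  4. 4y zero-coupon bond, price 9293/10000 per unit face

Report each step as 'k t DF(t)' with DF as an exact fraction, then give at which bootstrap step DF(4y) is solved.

step 1 [1y] zero: DF = P = 9743/10000 ≈ 0.974300
step 2 [2y] swap r/1=328/19415: DF=(1 − 328/19415·(0.974300))/(1+328/19415) = 1209/1250 ≈ 0.967200
step 3 [3y] swap r/1=161/9644: DF=(1 − 161/9644·(0.974300+0.967200))/(1+161/9644) = 9517/10000 ≈ 0.951700
step 4 [4y] zero: DF = P = 9293/10000 ≈ 0.929300

1 1 9743/10000
2 2 1209/1250
3 3 9517/10000
4 4 9293/10000
DF(4y) is solved at step 4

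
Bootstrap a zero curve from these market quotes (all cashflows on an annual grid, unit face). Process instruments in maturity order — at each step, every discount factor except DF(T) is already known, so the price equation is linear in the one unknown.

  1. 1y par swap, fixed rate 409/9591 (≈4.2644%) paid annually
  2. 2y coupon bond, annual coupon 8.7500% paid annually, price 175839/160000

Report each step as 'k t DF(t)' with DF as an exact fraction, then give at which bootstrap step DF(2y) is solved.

1 1 9591/10000
2 2 4667/5000
DF(2y) is solved at step 2

step 1 [1y] swap r/1=409/9591: DF=(1 − 409/9591·(0))/(1+409/9591) = 9591/10000 ≈ 0.959100
step 2 [2y] bond c/1=7/80: DF=(175839/160000 − 7/80·(0.959100))/(1+7/80) = 4667/5000 ≈ 0.933400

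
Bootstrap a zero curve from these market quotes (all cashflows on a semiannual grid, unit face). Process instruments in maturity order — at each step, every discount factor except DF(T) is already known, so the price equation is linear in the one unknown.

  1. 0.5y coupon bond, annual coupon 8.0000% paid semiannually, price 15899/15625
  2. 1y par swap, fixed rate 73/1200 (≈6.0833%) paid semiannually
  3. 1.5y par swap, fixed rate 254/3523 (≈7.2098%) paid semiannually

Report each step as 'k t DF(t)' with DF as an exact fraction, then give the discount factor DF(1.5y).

step 1 [0.5y] bond c/2=1/25: DF=(15899/15625 − 1/25·(0))/(1+1/25) = 1223/1250 ≈ 0.978400
step 2 [1y] swap r/2=73/2400: DF=(1 − 73/2400·(0.978400))/(1+73/2400) = 1177/1250 ≈ 0.941600
step 3 [1.5y] swap r/2=127/3523: DF=(1 − 127/3523·(0.978400+0.941600))/(1+127/3523) = 1123/1250 ≈ 0.898400

1 1/2 1223/1250
2 1 1177/1250
3 3/2 1123/1250
DF(1.5y) = 1123/1250 ≈ 0.898400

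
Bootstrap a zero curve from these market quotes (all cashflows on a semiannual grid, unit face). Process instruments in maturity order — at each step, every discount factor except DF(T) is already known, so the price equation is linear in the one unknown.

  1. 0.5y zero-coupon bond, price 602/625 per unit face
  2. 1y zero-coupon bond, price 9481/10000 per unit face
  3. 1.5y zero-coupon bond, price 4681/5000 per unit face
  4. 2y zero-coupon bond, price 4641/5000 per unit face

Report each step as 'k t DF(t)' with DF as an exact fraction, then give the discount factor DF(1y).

step 1 [0.5y] zero: DF = P = 602/625 ≈ 0.963200
step 2 [1y] zero: DF = P = 9481/10000 ≈ 0.948100
step 3 [1.5y] zero: DF = P = 4681/5000 ≈ 0.936200
step 4 [2y] zero: DF = P = 4641/5000 ≈ 0.928200

1 1/2 602/625
2 1 9481/10000
3 3/2 4681/5000
4 2 4641/5000
DF(1y) = 9481/10000 ≈ 0.948100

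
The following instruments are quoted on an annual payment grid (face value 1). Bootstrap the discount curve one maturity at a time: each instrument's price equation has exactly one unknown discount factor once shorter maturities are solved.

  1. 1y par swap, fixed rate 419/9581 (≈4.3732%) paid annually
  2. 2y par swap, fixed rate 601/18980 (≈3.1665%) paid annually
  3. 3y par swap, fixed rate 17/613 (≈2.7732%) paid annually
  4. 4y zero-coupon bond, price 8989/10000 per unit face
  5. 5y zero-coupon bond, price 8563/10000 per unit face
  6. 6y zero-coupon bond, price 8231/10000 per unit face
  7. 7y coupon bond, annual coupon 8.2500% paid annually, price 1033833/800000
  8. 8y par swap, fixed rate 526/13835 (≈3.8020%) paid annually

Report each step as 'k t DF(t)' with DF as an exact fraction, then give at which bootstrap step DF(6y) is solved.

1 1 9581/10000
2 2 9399/10000
3 3 4609/5000
4 4 8989/10000
5 5 8563/10000
6 6 8231/10000
7 7 489/625
8 8 737/1000
DF(6y) is solved at step 6

step 1 [1y] swap r/1=419/9581: DF=(1 − 419/9581·(0))/(1+419/9581) = 9581/10000 ≈ 0.958100
step 2 [2y] swap r/1=601/18980: DF=(1 − 601/18980·(0.958100))/(1+601/18980) = 9399/10000 ≈ 0.939900
step 3 [3y] swap r/1=17/613: DF=(1 − 17/613·(0.958100+0.939900))/(1+17/613) = 4609/5000 ≈ 0.921800
step 4 [4y] zero: DF = P = 8989/10000 ≈ 0.898900
step 5 [5y] zero: DF = P = 8563/10000 ≈ 0.856300
step 6 [6y] zero: DF = P = 8231/10000 ≈ 0.823100
step 7 [7y] bond c/1=33/400: DF=(1033833/800000 − 33/400·(0.958100+0.939900+0.921800+0.898900+0.856300+0.823100))/(1+33/400) = 489/625 ≈ 0.782400
step 8 [8y] swap r/1=526/13835: DF=(1 − 526/13835·(0.958100+0.939900+0.921800+0.898900+0.856300+0.823100+0.782400))/(1+526/13835) = 737/1000 ≈ 0.737000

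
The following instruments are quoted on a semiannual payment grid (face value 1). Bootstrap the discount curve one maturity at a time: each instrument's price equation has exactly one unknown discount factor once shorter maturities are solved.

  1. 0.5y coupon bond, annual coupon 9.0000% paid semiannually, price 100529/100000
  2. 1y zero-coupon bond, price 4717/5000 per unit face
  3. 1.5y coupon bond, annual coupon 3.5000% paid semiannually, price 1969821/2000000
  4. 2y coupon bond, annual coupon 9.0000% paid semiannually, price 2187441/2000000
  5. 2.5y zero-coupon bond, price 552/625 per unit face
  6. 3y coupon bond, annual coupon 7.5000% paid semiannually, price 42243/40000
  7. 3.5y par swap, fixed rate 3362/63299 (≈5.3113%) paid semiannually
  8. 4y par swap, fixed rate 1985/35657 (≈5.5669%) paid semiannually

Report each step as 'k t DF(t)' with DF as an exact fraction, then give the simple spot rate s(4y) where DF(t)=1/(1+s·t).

step 1 [0.5y] bond c/2=9/200: DF=(100529/100000 − 9/200·(0))/(1+9/200) = 481/500 ≈ 0.962000
step 2 [1y] zero: DF = P = 4717/5000 ≈ 0.943400
step 3 [1.5y] bond c/2=7/400: DF=(1969821/2000000 − 7/400·(0.962000+0.943400))/(1+7/400) = 1169/1250 ≈ 0.935200
step 4 [2y] bond c/2=9/200: DF=(2187441/2000000 − 9/200·(0.962000+0.943400+0.935200))/(1+9/200) = 9243/10000 ≈ 0.924300
step 5 [2.5y] zero: DF = P = 552/625 ≈ 0.883200
step 6 [3y] bond c/2=3/80: DF=(42243/40000 − 3/80·(0.962000+0.943400+0.935200+0.924300+0.883200))/(1+3/80) = 8499/10000 ≈ 0.849900
step 7 [3.5y] swap r/2=1681/63299: DF=(1 − 1681/63299·(0.962000+0.943400+0.935200+0.924300+0.883200+0.849900))/(1+1681/63299) = 8319/10000 ≈ 0.831900
step 8 [4y] swap r/2=1985/71314: DF=(1 − 1985/71314·(0.962000+0.943400+0.935200+0.924300+0.883200+0.849900+0.831900))/(1+1985/71314) = 1603/2000 ≈ 0.801500

1 1/2 481/500
2 1 4717/5000
3 3/2 1169/1250
4 2 9243/10000
5 5/2 552/625
6 3 8499/10000
7 7/2 8319/10000
8 4 1603/2000
s(4y) = (1/(1603/2000) − 1)/(4) = 397/6412 ≈ 6.1915%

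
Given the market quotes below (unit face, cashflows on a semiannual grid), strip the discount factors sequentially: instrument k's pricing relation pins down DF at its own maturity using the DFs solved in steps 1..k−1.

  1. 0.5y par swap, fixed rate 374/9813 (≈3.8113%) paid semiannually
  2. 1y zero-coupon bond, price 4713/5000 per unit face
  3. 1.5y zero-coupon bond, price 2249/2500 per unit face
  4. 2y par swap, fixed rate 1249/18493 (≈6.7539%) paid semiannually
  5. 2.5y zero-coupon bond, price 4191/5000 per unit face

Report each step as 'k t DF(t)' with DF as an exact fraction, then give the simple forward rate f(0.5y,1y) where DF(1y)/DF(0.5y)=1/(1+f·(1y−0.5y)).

step 1 [0.5y] swap r/2=187/9813: DF=(1 − 187/9813·(0))/(1+187/9813) = 9813/10000 ≈ 0.981300
step 2 [1y] zero: DF = P = 4713/5000 ≈ 0.942600
step 3 [1.5y] zero: DF = P = 2249/2500 ≈ 0.899600
step 4 [2y] swap r/2=1249/36986: DF=(1 − 1249/36986·(0.981300+0.942600+0.899600))/(1+1249/36986) = 8751/10000 ≈ 0.875100
step 5 [2.5y] zero: DF = P = 4191/5000 ≈ 0.838200

1 1/2 9813/10000
2 1 4713/5000
3 3/2 2249/2500
4 2 8751/10000
5 5/2 4191/5000
f(0.5y,1y) = ((9813/10000)/(4713/5000) − 1)/(1/2) = 129/1571 ≈ 8.2113%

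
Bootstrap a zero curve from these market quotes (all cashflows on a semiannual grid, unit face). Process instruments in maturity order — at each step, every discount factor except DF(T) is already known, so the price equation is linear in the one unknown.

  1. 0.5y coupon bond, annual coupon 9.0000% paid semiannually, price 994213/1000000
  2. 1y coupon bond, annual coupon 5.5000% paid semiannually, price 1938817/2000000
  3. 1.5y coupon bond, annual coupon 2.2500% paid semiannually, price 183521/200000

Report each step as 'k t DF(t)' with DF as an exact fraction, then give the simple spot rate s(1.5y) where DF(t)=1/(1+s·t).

step 1 [0.5y] bond c/2=9/200: DF=(994213/1000000 − 9/200·(0))/(1+9/200) = 4757/5000 ≈ 0.951400
step 2 [1y] bond c/2=11/400: DF=(1938817/2000000 − 11/400·(0.951400))/(1+11/400) = 459/500 ≈ 0.918000
step 3 [1.5y] bond c/2=9/800: DF=(183521/200000 − 9/800·(0.951400+0.918000))/(1+9/800) = 4433/5000 ≈ 0.886600

1 1/2 4757/5000
2 1 459/500
3 3/2 4433/5000
s(1.5y) = (1/(4433/5000) − 1)/(3/2) = 378/4433 ≈ 8.5270%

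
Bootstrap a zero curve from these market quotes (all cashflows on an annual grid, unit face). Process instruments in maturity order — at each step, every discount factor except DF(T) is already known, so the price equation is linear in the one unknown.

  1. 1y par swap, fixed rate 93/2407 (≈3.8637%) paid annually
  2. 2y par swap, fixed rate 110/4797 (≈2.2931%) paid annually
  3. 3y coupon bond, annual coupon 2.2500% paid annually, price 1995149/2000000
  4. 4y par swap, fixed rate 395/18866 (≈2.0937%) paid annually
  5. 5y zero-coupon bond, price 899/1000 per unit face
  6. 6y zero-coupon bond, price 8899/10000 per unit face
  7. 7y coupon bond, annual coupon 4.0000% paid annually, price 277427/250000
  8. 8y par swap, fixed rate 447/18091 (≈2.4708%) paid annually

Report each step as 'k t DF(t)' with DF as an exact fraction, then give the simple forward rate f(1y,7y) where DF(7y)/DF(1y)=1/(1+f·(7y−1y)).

1 1 2407/2500
2 2 239/250
3 3 4667/5000
4 4 921/1000
5 5 899/1000
6 6 8899/10000
7 7 8531/10000
8 8 2053/2500
f(1y,7y) = ((2407/2500)/(8531/10000) − 1)/(6) = 1097/51186 ≈ 2.1432%

step 1 [1y] swap r/1=93/2407: DF=(1 − 93/2407·(0))/(1+93/2407) = 2407/2500 ≈ 0.962800
step 2 [2y] swap r/1=110/4797: DF=(1 − 110/4797·(0.962800))/(1+110/4797) = 239/250 ≈ 0.956000
step 3 [3y] bond c/1=9/400: DF=(1995149/2000000 − 9/400·(0.962800+0.956000))/(1+9/400) = 4667/5000 ≈ 0.933400
step 4 [4y] swap r/1=395/18866: DF=(1 − 395/18866·(0.962800+0.956000+0.933400))/(1+395/18866) = 921/1000 ≈ 0.921000
step 5 [5y] zero: DF = P = 899/1000 ≈ 0.899000
step 6 [6y] zero: DF = P = 8899/10000 ≈ 0.889900
step 7 [7y] bond c/1=1/25: DF=(277427/250000 − 1/25·(0.962800+0.956000+0.933400+0.921000+0.899000+0.889900))/(1+1/25) = 8531/10000 ≈ 0.853100
step 8 [8y] swap r/1=447/18091: DF=(1 − 447/18091·(0.962800+0.956000+0.933400+0.921000+0.899000+0.889900+0.853100))/(1+447/18091) = 2053/2500 ≈ 0.821200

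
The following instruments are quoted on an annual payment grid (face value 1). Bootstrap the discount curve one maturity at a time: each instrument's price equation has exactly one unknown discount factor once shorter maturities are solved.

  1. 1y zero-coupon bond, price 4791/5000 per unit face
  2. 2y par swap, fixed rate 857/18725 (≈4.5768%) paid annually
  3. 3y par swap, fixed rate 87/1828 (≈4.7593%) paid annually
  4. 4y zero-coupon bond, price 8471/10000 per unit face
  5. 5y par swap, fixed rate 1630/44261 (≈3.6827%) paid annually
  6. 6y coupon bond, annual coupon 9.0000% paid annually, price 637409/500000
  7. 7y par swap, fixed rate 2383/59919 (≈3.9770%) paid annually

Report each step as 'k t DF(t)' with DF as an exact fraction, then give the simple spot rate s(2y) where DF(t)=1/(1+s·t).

1 1 4791/5000
2 2 9143/10000
3 3 1739/2000
4 4 8471/10000
5 5 837/1000
6 6 8041/10000
7 7 7617/10000
s(2y) = (1/(9143/10000) − 1)/(2) = 857/18286 ≈ 4.6866%

step 1 [1y] zero: DF = P = 4791/5000 ≈ 0.958200
step 2 [2y] swap r/1=857/18725: DF=(1 − 857/18725·(0.958200))/(1+857/18725) = 9143/10000 ≈ 0.914300
step 3 [3y] swap r/1=87/1828: DF=(1 − 87/1828·(0.958200+0.914300))/(1+87/1828) = 1739/2000 ≈ 0.869500
step 4 [4y] zero: DF = P = 8471/10000 ≈ 0.847100
step 5 [5y] swap r/1=1630/44261: DF=(1 − 1630/44261·(0.958200+0.914300+0.869500+0.847100))/(1+1630/44261) = 837/1000 ≈ 0.837000
step 6 [6y] bond c/1=9/100: DF=(637409/500000 − 9/100·(0.958200+0.914300+0.869500+0.847100+0.837000))/(1+9/100) = 8041/10000 ≈ 0.804100
step 7 [7y] swap r/1=2383/59919: DF=(1 − 2383/59919·(0.958200+0.914300+0.869500+0.847100+0.837000+0.804100))/(1+2383/59919) = 7617/10000 ≈ 0.761700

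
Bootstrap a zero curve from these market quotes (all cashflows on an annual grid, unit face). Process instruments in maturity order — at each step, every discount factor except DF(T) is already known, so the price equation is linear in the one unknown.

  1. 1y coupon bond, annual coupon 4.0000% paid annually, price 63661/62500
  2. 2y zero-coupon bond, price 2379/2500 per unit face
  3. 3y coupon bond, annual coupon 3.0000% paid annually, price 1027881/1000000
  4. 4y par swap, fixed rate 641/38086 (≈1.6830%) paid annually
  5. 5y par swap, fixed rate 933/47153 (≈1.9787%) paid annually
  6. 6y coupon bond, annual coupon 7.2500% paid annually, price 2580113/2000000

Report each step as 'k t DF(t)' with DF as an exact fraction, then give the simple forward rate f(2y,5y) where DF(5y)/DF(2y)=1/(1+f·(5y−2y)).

1 1 4897/5000
2 2 2379/2500
3 3 9417/10000
4 4 9359/10000
5 5 9067/10000
6 6 8841/10000
f(2y,5y) = ((2379/2500)/(9067/10000) − 1)/(3) = 449/27201 ≈ 1.6507%

step 1 [1y] bond c/1=1/25: DF=(63661/62500 − 1/25·(0))/(1+1/25) = 4897/5000 ≈ 0.979400
step 2 [2y] zero: DF = P = 2379/2500 ≈ 0.951600
step 3 [3y] bond c/1=3/100: DF=(1027881/1000000 − 3/100·(0.979400+0.951600))/(1+3/100) = 9417/10000 ≈ 0.941700
step 4 [4y] swap r/1=641/38086: DF=(1 − 641/38086·(0.979400+0.951600+0.941700))/(1+641/38086) = 9359/10000 ≈ 0.935900
step 5 [5y] swap r/1=933/47153: DF=(1 − 933/47153·(0.979400+0.951600+0.941700+0.935900))/(1+933/47153) = 9067/10000 ≈ 0.906700
step 6 [6y] bond c/1=29/400: DF=(2580113/2000000 − 29/400·(0.979400+0.951600+0.941700+0.935900+0.906700))/(1+29/400) = 8841/10000 ≈ 0.884100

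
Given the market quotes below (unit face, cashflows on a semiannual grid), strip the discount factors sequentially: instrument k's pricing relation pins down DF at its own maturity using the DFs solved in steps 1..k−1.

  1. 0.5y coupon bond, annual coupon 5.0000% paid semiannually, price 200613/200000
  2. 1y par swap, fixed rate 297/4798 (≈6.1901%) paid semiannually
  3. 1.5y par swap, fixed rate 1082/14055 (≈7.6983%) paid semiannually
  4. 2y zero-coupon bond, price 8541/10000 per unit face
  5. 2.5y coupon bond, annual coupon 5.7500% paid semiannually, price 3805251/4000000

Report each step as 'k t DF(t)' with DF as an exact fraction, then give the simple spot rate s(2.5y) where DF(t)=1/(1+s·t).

step 1 [0.5y] bond c/2=1/40: DF=(200613/200000 − 1/40·(0))/(1+1/40) = 4893/5000 ≈ 0.978600
step 2 [1y] swap r/2=297/9596: DF=(1 − 297/9596·(0.978600))/(1+297/9596) = 4703/5000 ≈ 0.940600
step 3 [1.5y] swap r/2=541/14055: DF=(1 − 541/14055·(0.978600+0.940600))/(1+541/14055) = 4459/5000 ≈ 0.891800
step 4 [2y] zero: DF = P = 8541/10000 ≈ 0.854100
step 5 [2.5y] bond c/2=23/800: DF=(3805251/4000000 − 23/800·(0.978600+0.940600+0.891800+0.854100))/(1+23/800) = 8223/10000 ≈ 0.822300

1 1/2 4893/5000
2 1 4703/5000
3 3/2 4459/5000
4 2 8541/10000
5 5/2 8223/10000
s(2.5y) = (1/(8223/10000) − 1)/(5/2) = 3554/41115 ≈ 8.6440%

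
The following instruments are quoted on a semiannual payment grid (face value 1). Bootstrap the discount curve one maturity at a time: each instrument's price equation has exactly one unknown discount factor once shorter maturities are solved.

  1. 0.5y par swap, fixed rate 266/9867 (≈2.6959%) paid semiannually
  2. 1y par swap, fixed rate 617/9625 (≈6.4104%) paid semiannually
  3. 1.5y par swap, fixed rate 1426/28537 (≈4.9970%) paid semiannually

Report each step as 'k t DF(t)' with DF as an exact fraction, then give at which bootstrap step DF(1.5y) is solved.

step 1 [0.5y] swap r/2=133/9867: DF=(1 − 133/9867·(0))/(1+133/9867) = 9867/10000 ≈ 0.986700
step 2 [1y] swap r/2=617/19250: DF=(1 − 617/19250·(0.986700))/(1+617/19250) = 9383/10000 ≈ 0.938300
step 3 [1.5y] swap r/2=713/28537: DF=(1 − 713/28537·(0.986700+0.938300))/(1+713/28537) = 9287/10000 ≈ 0.928700

1 1/2 9867/10000
2 1 9383/10000
3 3/2 9287/10000
DF(1.5y) is solved at step 3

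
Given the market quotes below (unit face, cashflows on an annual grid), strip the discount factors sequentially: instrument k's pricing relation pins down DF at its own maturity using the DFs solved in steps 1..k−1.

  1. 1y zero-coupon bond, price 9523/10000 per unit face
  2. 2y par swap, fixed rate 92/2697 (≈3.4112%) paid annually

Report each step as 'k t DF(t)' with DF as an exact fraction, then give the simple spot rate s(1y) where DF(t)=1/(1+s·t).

step 1 [1y] zero: DF = P = 9523/10000 ≈ 0.952300
step 2 [2y] swap r/1=92/2697: DF=(1 − 92/2697·(0.952300))/(1+92/2697) = 2339/2500 ≈ 0.935600

1 1 9523/10000
2 2 2339/2500
s(1y) = (1/(9523/10000) − 1)/(1) = 477/9523 ≈ 5.0089%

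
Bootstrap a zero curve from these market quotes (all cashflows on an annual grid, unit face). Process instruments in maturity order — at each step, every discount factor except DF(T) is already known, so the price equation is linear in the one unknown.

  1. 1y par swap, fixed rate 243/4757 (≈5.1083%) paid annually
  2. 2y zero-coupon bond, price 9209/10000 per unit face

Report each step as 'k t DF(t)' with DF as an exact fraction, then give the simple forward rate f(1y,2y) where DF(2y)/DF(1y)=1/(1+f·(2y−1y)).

step 1 [1y] swap r/1=243/4757: DF=(1 − 243/4757·(0))/(1+243/4757) = 4757/5000 ≈ 0.951400
step 2 [2y] zero: DF = P = 9209/10000 ≈ 0.920900

1 1 4757/5000
2 2 9209/10000
f(1y,2y) = ((4757/5000)/(9209/10000) − 1)/(1) = 305/9209 ≈ 3.3120%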